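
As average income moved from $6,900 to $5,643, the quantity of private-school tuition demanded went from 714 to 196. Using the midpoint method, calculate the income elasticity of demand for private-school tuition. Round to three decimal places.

%ΔQ = (196 − 714)/[(714+196)/2] = -518/455 ≈ -1.1385.
%ΔI = (5,643 − 6,900)/[(6,900+5,643)/2] = -1257/6271.5 ≈ -0.2004.
E_I = %ΔQ/%ΔI ≈ 5.680.
E_I > 1: normal good (luxury).

5.680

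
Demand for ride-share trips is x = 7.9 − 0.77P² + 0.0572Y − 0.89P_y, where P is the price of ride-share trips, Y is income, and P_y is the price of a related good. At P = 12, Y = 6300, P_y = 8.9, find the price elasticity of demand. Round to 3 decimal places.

-0.889

At the given point, x = 7.9 − 0.77(12)² + 0.0572(6300) − 0.89(8.9) = 7.9 − 110.88 + 360.36 − 7.921 = 249.459.
∂x/∂P = −2·0.77·P = -18.48, so E_p = -18.48·(12/249.459) ≈ -0.889.
|E_p| < 1: demand is inelastic.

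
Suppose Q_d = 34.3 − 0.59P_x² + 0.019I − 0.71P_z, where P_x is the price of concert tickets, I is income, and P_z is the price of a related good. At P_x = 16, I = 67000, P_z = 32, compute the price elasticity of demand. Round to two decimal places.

-0.27

At the given point, Q_d = 34.3 − 0.59(16)² + 0.019(67000) − 0.71(32) = 34.3 − 151.04 + 1273 − 22.72 = 1133.54.
∂Q_d/∂P_x = −2·0.59·P_x = -18.88, so E_p = -18.88·(16/1133.54) ≈ -0.27.
|E_p| < 1: demand is inelastic.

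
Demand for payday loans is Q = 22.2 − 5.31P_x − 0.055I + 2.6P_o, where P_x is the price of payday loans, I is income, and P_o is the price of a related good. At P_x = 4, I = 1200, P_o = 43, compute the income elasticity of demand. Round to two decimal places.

-1.41

Substituting, Q = 22.2 − 5.31(4) − 0.055(1200) + 2.6(43) = 22.2 − 21.24 − 66 + 111.8 = 46.76.
∂Q/∂I = −0.055, so E_I = -0.055·(1200/46.76) ≈ -1.41.
E_I < 0: inferior good.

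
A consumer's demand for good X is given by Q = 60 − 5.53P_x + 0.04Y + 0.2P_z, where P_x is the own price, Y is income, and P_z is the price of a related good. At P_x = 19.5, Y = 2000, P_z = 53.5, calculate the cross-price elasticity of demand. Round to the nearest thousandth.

0.250

Q = 60 − 5.53(19.5) + 0.04(2000) + 0.2(53.5) = 60 − 107.835 + 80 + 10.7 = 42.865.
∂Q/∂P_z = +0.2, so E_xy = 0.2·(53.5/42.865) ≈ 0.250.
E_xy > 0: the goods are substitutes.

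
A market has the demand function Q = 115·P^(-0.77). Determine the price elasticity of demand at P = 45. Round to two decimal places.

-0.77

For a Cobb–Douglas (constant-elasticity) form Q = A·P^α·…, the elasticity with respect to P equals the exponent α at every point.
Here the exponent on P is -0.77, so the price elasticity of demand is -0.77.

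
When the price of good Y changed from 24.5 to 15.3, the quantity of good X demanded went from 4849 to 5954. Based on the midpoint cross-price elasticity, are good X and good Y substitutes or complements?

%ΔQ_x = (5954 − 4849)/[(4849+5954)/2] = 1105/5401.5 ≈ 0.2046.
%ΔP_y = (15.3 − 24.5)/[(24.5+15.3)/2] ≈ -0.4623.
E_xy = 0.2046/-0.4623 ≈ -0.442.
E_xy < 0, so the goods are complements.

complements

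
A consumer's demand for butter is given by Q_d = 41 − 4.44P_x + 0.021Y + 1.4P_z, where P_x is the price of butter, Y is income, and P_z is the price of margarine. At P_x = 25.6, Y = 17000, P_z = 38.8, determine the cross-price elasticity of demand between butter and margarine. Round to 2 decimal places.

0.16

Evaluating quantity at (P_x, Y, P_z) gives Q_d = 41 − 4.44(25.6) + 0.021(17000) + 1.4(38.8) = 41 − 113.664 + 357 + 54.32 = 338.656.
∂Q_d/∂P_z = +1.4, so E_xy = 1.4·(38.8/338.656) ≈ 0.16.
E_xy > 0: the goods are substitutes.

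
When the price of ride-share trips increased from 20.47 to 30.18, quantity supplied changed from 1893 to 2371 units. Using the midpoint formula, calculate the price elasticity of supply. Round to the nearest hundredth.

%Δq = (2371 − 1893)/[(1893 + 2371)/2] = 478/2132 ≈ 0.2242.
%ΔP = (30.18 − 20.47)/[(20.47 + 30.18)/2] = 9.71/25.325 ≈ 0.3834.
Arc elasticity E = %Δq/%ΔP ≈ 0.2242/0.3834 ≈ 0.58.
|E| < 1: supply is inelastic over this range.

0.58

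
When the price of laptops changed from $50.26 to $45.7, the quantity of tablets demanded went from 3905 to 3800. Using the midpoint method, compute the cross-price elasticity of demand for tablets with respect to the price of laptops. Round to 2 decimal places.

%ΔQ_x = (3800 − 3905)/[(3905+3800)/2] = -105/3852.5 ≈ -0.0273.
%ΔP_y = (45.7 − 50.26)/[(50.26+45.7)/2] ≈ -0.0950.
E_xy = -0.0273/-0.0950 ≈ 0.29.
E_xy > 0, so tablets and laptops are substitutes.

0.29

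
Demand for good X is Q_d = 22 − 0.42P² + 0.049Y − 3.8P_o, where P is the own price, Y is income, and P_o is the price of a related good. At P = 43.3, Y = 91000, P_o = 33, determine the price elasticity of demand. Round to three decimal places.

Evaluating quantity at (P, Y, P_o) gives Q_d = 22 − 0.42(43.3)² + 0.049(91000) − 3.8(33) = 22 − 787.4538 + 4459 − 125.4 = 3568.1462.
∂Q_d/∂P = −2·0.42·P = -36.372, so E_p = -36.372·(43.3/3568.1462) ≈ -0.441.
|E_p| < 1: demand is inelastic.

-0.441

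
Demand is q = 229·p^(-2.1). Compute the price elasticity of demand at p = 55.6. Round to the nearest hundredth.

-2.10

For a Cobb–Douglas (constant-elasticity) form q = A·p^α·…, the elasticity with respect to p equals the exponent α at every point.
Here the exponent on p is -2.1, so the price elasticity of demand is -2.10.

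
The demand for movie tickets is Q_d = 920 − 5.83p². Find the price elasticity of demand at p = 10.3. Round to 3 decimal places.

-4.103

At p = 10.3, Q_d = 301.4953.
dQ_d/dp = −2·5.83·p = −120.098.
Point elasticity E = (dQ_d/dp)·(p/Q_d) = -120.098 × 10.3/301.4953 ≈ -4.103.
|E| > 1, so demand is elastic at this price.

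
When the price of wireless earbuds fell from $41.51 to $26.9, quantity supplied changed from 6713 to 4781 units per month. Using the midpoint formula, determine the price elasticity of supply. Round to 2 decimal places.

%Δq = (4781 − 6713)/[(6713 + 4781)/2] = -1932/5747 ≈ -0.3362.
%ΔP = (26.9 − 41.51)/[(41.51 + 26.9)/2] = -14.61/34.205 ≈ -0.4271.
Arc elasticity E = %Δq/%ΔP ≈ -0.3362/-0.4271 ≈ 0.79.
|E| < 1: supply is inelastic over this range.

0.79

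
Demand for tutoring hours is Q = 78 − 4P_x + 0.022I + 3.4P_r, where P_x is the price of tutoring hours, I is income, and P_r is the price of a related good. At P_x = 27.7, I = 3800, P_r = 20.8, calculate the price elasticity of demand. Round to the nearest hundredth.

Evaluating quantity at (P_x, I, P_r) gives Q = 78 − 4(27.7) + 0.022(3800) + 3.4(20.8) = 78 − 110.8 + 83.6 + 70.72 = 121.52.
∂Q/∂P_x = −4, so E_p = (−4)·(27.7/121.52) ≈ -0.91.
|E_p| < 1: demand is inelastic.

-0.91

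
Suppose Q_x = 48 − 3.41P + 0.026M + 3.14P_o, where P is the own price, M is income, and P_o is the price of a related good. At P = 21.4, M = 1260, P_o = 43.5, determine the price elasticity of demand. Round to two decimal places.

-0.51

At the given point, Q_x = 48 − 3.41(21.4) + 0.026(1260) + 3.14(43.5) = 48 − 72.974 + 32.76 + 136.59 = 144.376.
∂Q_x/∂P = −3.41, so E_p = (−3.41)·(21.4/144.376) ≈ -0.51.
|E_p| < 1: demand is inelastic.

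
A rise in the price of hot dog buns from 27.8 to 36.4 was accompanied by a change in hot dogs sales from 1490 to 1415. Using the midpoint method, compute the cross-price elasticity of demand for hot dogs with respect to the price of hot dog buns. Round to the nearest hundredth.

-0.19

%ΔQ_x = (1415 − 1490)/[(1490+1415)/2] = -75/1452.5 ≈ -0.0516.
%ΔP_y = (36.4 − 27.8)/[(27.8+36.4)/2] ≈ 0.2679.
E_xy = -0.0516/0.2679 ≈ -0.19.
E_xy < 0, so hot dogs and hot dog buns are complements.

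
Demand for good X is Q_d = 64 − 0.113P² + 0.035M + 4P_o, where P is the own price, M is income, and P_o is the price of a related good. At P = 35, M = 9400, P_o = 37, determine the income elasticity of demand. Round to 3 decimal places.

0.817

Q_d = 64 − 0.113(35)² + 0.035(9400) + 4(37) = 64 − 138.425 + 329 + 148 = 402.575.
∂Q_d/∂M = +0.035, so E_I = 0.035·(9400/402.575) ≈ 0.817.
E_I ∈ (0,1): normal good (necessity).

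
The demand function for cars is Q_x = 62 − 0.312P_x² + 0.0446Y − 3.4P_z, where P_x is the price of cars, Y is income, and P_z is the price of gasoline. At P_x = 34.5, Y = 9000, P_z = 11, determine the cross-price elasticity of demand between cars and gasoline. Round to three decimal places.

-0.684

Q_x = 62 − 0.312(34.5)² + 0.0446(9000) − 3.4(11) = 62 − 371.358 + 401.4 − 37.4 = 54.642.
∂Q_x/∂P_z = −3.4, so E_xy = -3.4·(11/54.642) ≈ -0.684.
E_xy < 0: the goods are complements.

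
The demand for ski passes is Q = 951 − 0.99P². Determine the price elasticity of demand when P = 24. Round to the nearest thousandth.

-2.995

At P = 24, Q = 380.76.
dQ/dP = −2·0.99·P = −47.52.
Point elasticity E = (dQ/dP)·(P/Q) = -47.52 × 24/380.76 ≈ -2.995.
|E| > 1, so demand is elastic at this price.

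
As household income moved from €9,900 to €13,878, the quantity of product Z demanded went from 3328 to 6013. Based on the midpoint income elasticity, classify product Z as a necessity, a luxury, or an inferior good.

%ΔQ = (6013 − 3328)/[(3328+6013)/2] = 2685/4670.5 ≈ 0.5749.
%ΔI = (13,878 − 9,900)/[(9,900+13,878)/2] = 3978/11889 ≈ 0.3346.
E_I = %ΔQ/%ΔI ≈ 1.718.
E_I > 1: normal good (luxury).

luxury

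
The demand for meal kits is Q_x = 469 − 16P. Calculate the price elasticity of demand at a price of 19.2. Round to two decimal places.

At P = 19.2, Q_x = 161.8.
dQ_x/dP = −16.
Point elasticity E = (dQ_x/dP)·(P/Q_x) = -16 × 19.2/161.8 ≈ -1.90.
|E| > 1, so demand is elastic at this price.

-1.90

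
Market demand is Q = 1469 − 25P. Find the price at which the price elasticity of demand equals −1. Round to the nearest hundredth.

29.38

For linear demand Q = a − bP, E = −bP/(a − bP). |E| = 1 ⇒ bP = a − bP ⇒ P = a/(2b).
P = 1469/(2·25) = 29.38.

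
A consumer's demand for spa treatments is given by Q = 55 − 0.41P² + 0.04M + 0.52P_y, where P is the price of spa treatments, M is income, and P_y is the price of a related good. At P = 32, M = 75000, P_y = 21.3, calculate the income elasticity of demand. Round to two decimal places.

Substituting, Q = 55 − 0.41(32)² + 0.04(75000) + 0.52(21.3) = 55 − 419.84 + 3000 + 11.076 = 2646.236.
∂Q/∂M = +0.04, so E_I = 0.04·(75000/2646.236) ≈ 1.13.
E_I > 1: normal good (luxury).

1.13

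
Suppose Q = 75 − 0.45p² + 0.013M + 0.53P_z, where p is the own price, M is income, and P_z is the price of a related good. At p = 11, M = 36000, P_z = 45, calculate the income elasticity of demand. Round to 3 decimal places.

Evaluating quantity at (p, M, P_z) gives Q = 75 − 0.45(11)² + 0.013(36000) + 0.53(45) = 75 − 54.45 + 468 + 23.85 = 512.4.
∂Q/∂M = +0.013, so E_I = 0.013·(36000/512.4) ≈ 0.913.
E_I ∈ (0,1): normal good (necessity).

0.913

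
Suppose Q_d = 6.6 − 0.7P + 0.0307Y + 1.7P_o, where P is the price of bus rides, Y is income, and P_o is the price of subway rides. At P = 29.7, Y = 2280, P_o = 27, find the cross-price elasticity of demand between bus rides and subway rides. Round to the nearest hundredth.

First evaluate Q_d: 6.6 − 0.7(29.7) + 0.0307(2280) + 1.7(27) = 6.6 − 20.79 + 69.996 + 45.9 = 101.706.
∂Q_d/∂P_o = +1.7, so E_xy = 1.7·(27/101.706) ≈ 0.45.
E_xy > 0: the goods are substitutes.

0.45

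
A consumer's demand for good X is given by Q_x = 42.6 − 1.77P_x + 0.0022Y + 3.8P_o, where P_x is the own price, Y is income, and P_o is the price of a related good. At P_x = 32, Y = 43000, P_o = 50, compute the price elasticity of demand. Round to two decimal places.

-0.21

At the given point, Q_x = 42.6 − 1.77(32) + 0.0022(43000) + 3.8(50) = 42.6 − 56.64 + 94.6 + 190 = 270.56.
∂Q_x/∂P_x = −1.77, so E_p = (−1.77)·(32/270.56) ≈ -0.21.
|E_p| < 1: demand is inelastic.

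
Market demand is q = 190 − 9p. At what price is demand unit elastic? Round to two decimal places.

For linear demand q = a − bp, E = −bp/(a − bp). |E| = 1 ⇒ bp = a − bp ⇒ p = a/(2b).
p = 190/(2·9) ≈ 10.56.

10.56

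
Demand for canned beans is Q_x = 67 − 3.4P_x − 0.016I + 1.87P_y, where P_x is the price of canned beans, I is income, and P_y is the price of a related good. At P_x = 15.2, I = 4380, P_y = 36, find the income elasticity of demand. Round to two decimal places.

-5.58

At the given point, Q_x = 67 − 3.4(15.2) − 0.016(4380) + 1.87(36) = 67 − 51.68 − 70.08 + 67.32 = 12.56.
∂Q_x/∂I = −0.016, so E_I = -0.016·(4380/12.56) ≈ -5.58.
E_I < 0: inferior good.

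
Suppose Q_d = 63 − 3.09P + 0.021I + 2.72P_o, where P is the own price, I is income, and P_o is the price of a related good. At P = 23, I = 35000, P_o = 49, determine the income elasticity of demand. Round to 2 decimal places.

0.85

At the given point, Q_d = 63 − 3.09(23) + 0.021(35000) + 2.72(49) = 63 − 71.07 + 735 + 133.28 = 860.21.
∂Q_d/∂I = +0.021, so E_I = 0.021·(35000/860.21) ≈ 0.85.
E_I ∈ (0,1): normal good (necessity).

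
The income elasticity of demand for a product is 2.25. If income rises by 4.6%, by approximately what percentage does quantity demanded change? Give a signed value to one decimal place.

%ΔQ ≈ E × %ΔI = (2.25) × (4.6%) ≈ 10.4%.

10.4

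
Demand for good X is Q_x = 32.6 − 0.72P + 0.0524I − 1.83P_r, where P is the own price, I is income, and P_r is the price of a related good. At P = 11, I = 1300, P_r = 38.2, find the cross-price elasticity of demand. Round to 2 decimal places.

-3.05

First evaluate Q_x: 32.6 − 0.72(11) + 0.0524(1300) − 1.83(38.2) = 32.6 − 7.92 + 68.12 − 69.906 = 22.894.
∂Q_x/∂P_r = −1.83, so E_xy = -1.83·(38.2/22.894) ≈ -3.05.
E_xy < 0: the goods are complements.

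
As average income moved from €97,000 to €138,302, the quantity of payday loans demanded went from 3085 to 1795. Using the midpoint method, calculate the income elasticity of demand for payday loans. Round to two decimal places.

%ΔQ = (1795 − 3085)/[(3085+1795)/2] = -1290/2440 ≈ -0.5287.
%ΔM = (138,302 − 97,000)/[(97,000+138,302)/2] = 41302/117651 ≈ 0.3511.
E_I = %ΔQ/%ΔM ≈ -1.51.
E_I < 0: inferior good.

-1.51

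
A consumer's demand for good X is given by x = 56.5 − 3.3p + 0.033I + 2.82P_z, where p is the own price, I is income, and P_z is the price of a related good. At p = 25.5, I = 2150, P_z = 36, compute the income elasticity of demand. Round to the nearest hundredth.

0.49

First evaluate x: 56.5 − 3.3(25.5) + 0.033(2150) + 2.82(36) = 56.5 − 84.15 + 70.95 + 101.52 = 144.82.
∂x/∂I = +0.033, so E_I = 0.033·(2150/144.82) ≈ 0.49.
E_I ∈ (0,1): normal good (necessity).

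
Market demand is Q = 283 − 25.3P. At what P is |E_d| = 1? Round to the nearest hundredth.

For linear demand Q = a − bP, E = −bP/(a − bP). |E| = 1 ⇒ bP = a − bP ⇒ P = a/(2b).
P = 283/(2·25.3) ≈ 5.59.

5.59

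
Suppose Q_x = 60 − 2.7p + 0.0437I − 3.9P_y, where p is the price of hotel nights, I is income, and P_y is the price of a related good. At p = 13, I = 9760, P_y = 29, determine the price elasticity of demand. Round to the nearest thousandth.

-0.104

Q_x = 60 − 2.7(13) + 0.0437(9760) − 3.9(29) = 60 − 35.1 + 426.512 − 113.1 = 338.312.
∂Q_x/∂p = −2.7, so E_p = (−2.7)·(13/338.312) ≈ -0.104.
|E_p| < 1: demand is inelastic.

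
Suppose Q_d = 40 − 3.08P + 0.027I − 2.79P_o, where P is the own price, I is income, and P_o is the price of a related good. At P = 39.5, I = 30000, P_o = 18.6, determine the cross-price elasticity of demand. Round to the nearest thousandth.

At the given point, Q_d = 40 − 3.08(39.5) + 0.027(30000) − 2.79(18.6) = 40 − 121.66 + 810 − 51.894 = 676.446.
∂Q_d/∂P_o = −2.79, so E_xy = -2.79·(18.6/676.446) ≈ -0.077.
E_xy < 0: the goods are complements.

-0.077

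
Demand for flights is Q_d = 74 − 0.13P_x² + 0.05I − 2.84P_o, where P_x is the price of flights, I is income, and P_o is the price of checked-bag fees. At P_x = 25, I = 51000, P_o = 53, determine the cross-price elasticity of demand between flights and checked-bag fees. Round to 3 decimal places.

-0.063

Q_d = 74 − 0.13(25)² + 0.05(51000) − 2.84(53) = 74 − 81.25 + 2550 − 150.52 = 2392.23.
∂Q_d/∂P_o = −2.84, so E_xy = -2.84·(53/2392.23) ≈ -0.063.
E_xy < 0: the goods are complements.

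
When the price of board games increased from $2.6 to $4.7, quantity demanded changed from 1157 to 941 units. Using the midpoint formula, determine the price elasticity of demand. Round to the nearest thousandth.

-0.358

%ΔQ = (941 − 1157)/[(1157 + 941)/2] = -216/1049 ≈ -0.2059.
%Δp = (4.7 − 2.6)/[(2.6 + 4.7)/2] = 2.1/3.65 ≈ 0.5753.
Arc elasticity E = %ΔQ/%Δp ≈ -0.2059/0.5753 ≈ -0.358.
|E| < 1: demand is inelastic over this range.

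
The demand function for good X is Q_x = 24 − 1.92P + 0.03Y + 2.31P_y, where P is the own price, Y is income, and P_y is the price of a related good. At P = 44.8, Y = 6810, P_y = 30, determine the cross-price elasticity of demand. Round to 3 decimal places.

0.328

Q_x = 24 − 1.92(44.8) + 0.03(6810) + 2.31(30) = 24 − 86.016 + 204.3 + 69.3 = 211.584.
∂Q_x/∂P_y = +2.31, so E_xy = 2.31·(30/211.584) ≈ 0.328.
E_xy > 0: the goods are substitutes.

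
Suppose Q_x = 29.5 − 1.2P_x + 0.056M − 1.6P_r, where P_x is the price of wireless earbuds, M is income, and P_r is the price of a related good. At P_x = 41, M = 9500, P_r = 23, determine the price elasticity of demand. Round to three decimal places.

Q_x = 29.5 − 1.2(41) + 0.056(9500) − 1.6(23) = 29.5 − 49.2 + 532 − 36.8 = 475.5.
∂Q_x/∂P_x = −1.2, so E_p = (−1.2)·(41/475.5) ≈ -0.103.
|E_p| < 1: demand is inelastic.

-0.103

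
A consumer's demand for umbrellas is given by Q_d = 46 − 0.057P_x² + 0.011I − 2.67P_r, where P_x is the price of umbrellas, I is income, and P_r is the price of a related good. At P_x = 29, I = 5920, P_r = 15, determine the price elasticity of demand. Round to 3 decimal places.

Substituting, Q_d = 46 − 0.057(29)² + 0.011(5920) − 2.67(15) = 46 − 47.937 + 65.12 − 40.05 = 23.133.
∂Q_d/∂P_x = −2·0.057·P_x = -3.306, so E_p = -3.306·(29/23.133) ≈ -4.144.
|E_p| > 1: demand is elastic.

-4.144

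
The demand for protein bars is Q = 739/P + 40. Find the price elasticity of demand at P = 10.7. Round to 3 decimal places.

At P = 10.7, Q = 109.0654.
dQ/dP = −739/P² = −6.4547.
Point elasticity E = (dQ/dP)·(P/Q) = -6.4547 × 10.7/109.0654 ≈ -0.633.
|E| < 1, so demand is inelastic at this price.

-0.633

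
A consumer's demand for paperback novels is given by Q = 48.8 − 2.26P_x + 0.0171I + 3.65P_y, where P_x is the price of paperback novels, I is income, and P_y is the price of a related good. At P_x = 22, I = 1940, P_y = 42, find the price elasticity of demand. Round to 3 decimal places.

-0.268

At the given point, Q = 48.8 − 2.26(22) + 0.0171(1940) + 3.65(42) = 48.8 − 49.72 + 33.174 + 153.3 = 185.554.
∂Q/∂P_x = −2.26, so E_p = (−2.26)·(22/185.554) ≈ -0.268.
|E_p| < 1: demand is inelastic.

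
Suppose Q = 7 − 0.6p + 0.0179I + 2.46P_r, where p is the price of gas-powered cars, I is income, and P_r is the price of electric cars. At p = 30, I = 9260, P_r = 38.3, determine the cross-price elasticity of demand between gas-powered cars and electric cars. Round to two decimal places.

Substituting, Q = 7 − 0.6(30) + 0.0179(9260) + 2.46(38.3) = 7 − 18 + 165.754 + 94.218 = 248.972.
∂Q/∂P_r = +2.46, so E_xy = 2.46·(38.3/248.972) ≈ 0.38.
E_xy > 0: the goods are substitutes.

0.38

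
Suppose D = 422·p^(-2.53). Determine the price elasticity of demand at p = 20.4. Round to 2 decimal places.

-2.53

For a Cobb–Douglas (constant-elasticity) form D = A·p^α·…, the elasticity with respect to p equals the exponent α at every point.
Here the exponent on p is -2.53, so the price elasticity of demand is -2.53.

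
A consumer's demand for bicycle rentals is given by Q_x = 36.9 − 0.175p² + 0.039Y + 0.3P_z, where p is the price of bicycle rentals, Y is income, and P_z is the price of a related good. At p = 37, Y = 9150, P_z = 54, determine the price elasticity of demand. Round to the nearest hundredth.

Evaluating quantity at (p, Y, P_z) gives Q_x = 36.9 − 0.175(37)² + 0.039(9150) + 0.3(54) = 36.9 − 239.575 + 356.85 + 16.2 = 170.375.
∂Q_x/∂p = −2·0.175·p = -12.95, so E_p = -12.95·(37/170.375) ≈ -2.81.
|E_p| > 1: demand is elastic.

-2.81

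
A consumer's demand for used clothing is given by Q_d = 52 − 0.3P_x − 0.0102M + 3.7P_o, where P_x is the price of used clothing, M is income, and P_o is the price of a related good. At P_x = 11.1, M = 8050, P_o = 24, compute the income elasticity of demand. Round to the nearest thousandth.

-1.483

Substituting, Q_d = 52 − 0.3(11.1) − 0.0102(8050) + 3.7(24) = 52 − 3.33 − 82.11 + 88.8 = 55.36.
∂Q_d/∂M = −0.0102, so E_I = -0.0102·(8050/55.36) ≈ -1.483.
E_I < 0: inferior good.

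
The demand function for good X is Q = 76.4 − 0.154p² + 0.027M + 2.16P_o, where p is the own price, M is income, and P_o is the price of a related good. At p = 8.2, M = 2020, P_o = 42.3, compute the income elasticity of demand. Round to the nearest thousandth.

0.257

Q = 76.4 − 0.154(8.2)² + 0.027(2020) + 2.16(42.3) = 76.4 − 10.355 + 54.54 + 91.368 = 211.953.
∂Q/∂M = +0.027, so E_I = 0.027·(2020/211.953) ≈ 0.257.
E_I ∈ (0,1): normal good (necessity).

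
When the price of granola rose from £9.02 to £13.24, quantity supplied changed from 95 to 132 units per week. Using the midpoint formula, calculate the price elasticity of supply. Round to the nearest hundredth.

%Δq = (132 − 95)/[(95 + 132)/2] = 37/113.5 ≈ 0.3260.
%ΔP = (13.24 − 9.02)/[(9.02 + 13.24)/2] = 4.22/11.13 ≈ 0.3792.
Arc elasticity E = %Δq/%ΔP ≈ 0.3260/0.3792 ≈ 0.86.
|E| < 1: supply is inelastic over this range.

0.86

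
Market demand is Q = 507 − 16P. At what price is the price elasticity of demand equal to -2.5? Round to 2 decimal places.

Set −bP/(a − bP) = −2.5 ⇒ bP = 2.5(a − bP) ⇒ bP(1+2.5) = 2.5·a.
P = 2.5·507/(16·3.5) ≈ 22.63.

22.63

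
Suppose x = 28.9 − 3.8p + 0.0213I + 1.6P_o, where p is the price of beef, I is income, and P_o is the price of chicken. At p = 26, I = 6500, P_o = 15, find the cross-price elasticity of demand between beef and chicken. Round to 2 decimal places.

0.26

Substituting, x = 28.9 − 3.8(26) + 0.0213(6500) + 1.6(15) = 28.9 − 98.8 + 138.45 + 24 = 92.55.
∂x/∂P_o = +1.6, so E_xy = 1.6·(15/92.55) ≈ 0.26.
E_xy > 0: the goods are substitutes.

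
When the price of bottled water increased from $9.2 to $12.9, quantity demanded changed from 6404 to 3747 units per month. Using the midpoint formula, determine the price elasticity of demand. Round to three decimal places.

-1.563

%ΔQ = (3747 − 6404)/[(6404 + 3747)/2] = -2657/5075.5 ≈ -0.5235.
%ΔP = (12.9 − 9.2)/[(9.2 + 12.9)/2] = 3.7/11.05 ≈ 0.3348.
Arc elasticity E = %ΔQ/%ΔP ≈ -0.5235/0.3348 ≈ -1.563.
|E| > 1: demand is elastic over this range.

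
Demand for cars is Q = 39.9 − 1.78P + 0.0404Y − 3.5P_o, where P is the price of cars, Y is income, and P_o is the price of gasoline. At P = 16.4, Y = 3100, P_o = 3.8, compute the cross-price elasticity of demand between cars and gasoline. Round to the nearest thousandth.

-0.108

Q = 39.9 − 1.78(16.4) + 0.0404(3100) − 3.5(3.8) = 39.9 − 29.192 + 125.24 − 13.3 = 122.648.
∂Q/∂P_o = −3.5, so E_xy = -3.5·(3.8/122.648) ≈ -0.108.
E_xy < 0: the goods are complements.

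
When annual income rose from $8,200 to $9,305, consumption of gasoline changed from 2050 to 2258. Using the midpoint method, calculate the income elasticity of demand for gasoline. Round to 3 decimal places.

0.765

%ΔQ = (2258 − 2050)/[(2050+2258)/2] = 208/2154 ≈ 0.0966.
%ΔI = (9,305 − 8,200)/[(8,200+9,305)/2] = 1105/8752.5 ≈ 0.1262.
E_I = %ΔQ/%ΔI ≈ 0.765.
E_I ∈ (0,1): normal good (necessity).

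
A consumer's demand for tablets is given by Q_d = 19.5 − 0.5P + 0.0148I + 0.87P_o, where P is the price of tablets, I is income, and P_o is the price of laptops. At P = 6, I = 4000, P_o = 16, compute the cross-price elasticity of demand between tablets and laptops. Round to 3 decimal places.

0.155

First evaluate Q_d: 19.5 − 0.5(6) + 0.0148(4000) + 0.87(16) = 19.5 − 3 + 59.2 + 13.92 = 89.62.
∂Q_d/∂P_o = +0.87, so E_xy = 0.87·(16/89.62) ≈ 0.155.
E_xy > 0: the goods are substitutes.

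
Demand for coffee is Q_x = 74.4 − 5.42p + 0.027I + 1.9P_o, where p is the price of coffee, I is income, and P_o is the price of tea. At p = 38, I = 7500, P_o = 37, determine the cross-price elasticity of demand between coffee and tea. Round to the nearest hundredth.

0.50

Evaluating quantity at (p, I, P_o) gives Q_x = 74.4 − 5.42(38) + 0.027(7500) + 1.9(37) = 74.4 − 205.96 + 202.5 + 70.3 = 141.24.
∂Q_x/∂P_o = +1.9, so E_xy = 1.9·(37/141.24) ≈ 0.50.
E_xy > 0: the goods are substitutes.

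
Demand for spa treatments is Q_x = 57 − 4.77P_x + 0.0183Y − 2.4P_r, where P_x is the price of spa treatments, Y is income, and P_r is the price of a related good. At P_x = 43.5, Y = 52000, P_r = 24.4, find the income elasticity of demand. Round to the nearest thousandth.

At the given point, Q_x = 57 − 4.77(43.5) + 0.0183(52000) − 2.4(24.4) = 57 − 207.495 + 951.6 − 58.56 = 742.545.
∂Q_x/∂Y = +0.0183, so E_I = 0.0183·(52000/742.545) ≈ 1.282.
E_I > 1: normal good (luxury).

1.282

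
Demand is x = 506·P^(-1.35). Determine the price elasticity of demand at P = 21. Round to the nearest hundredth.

-1.35

For a Cobb–Douglas (constant-elasticity) form x = A·P^α·…, the elasticity with respect to P equals the exponent α at every point.
Here the exponent on P is -1.35, so the price elasticity of demand is -1.35.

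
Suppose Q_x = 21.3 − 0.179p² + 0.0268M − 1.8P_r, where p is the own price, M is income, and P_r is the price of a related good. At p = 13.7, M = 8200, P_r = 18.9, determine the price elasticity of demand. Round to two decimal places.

-0.39

Evaluating quantity at (p, M, P_r) gives Q_x = 21.3 − 0.179(13.7)² + 0.0268(8200) − 1.8(18.9) = 21.3 − 33.5965 + 219.76 − 34.02 = 173.4435.
∂Q_x/∂p = −2·0.179·p = -4.9046, so E_p = -4.9046·(13.7/173.4435) ≈ -0.39.
|E_p| < 1: demand is inelastic.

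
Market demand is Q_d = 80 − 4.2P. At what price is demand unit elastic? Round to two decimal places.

For linear demand Q_d = a − bP, E = −bP/(a − bP). |E| = 1 ⇒ bP = a − bP ⇒ P = a/(2b).
P = 80/(2·4.2) ≈ 9.52.

9.52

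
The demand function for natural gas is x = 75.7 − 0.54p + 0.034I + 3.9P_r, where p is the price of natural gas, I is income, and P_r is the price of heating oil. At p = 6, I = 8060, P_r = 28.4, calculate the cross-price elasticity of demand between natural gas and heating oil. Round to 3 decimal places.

Evaluating quantity at (p, I, P_r) gives x = 75.7 − 0.54(6) + 0.034(8060) + 3.9(28.4) = 75.7 − 3.24 + 274.04 + 110.76 = 457.26.
∂x/∂P_r = +3.9, so E_xy = 3.9·(28.4/457.26) ≈ 0.242.
E_xy > 0: the goods are substitutes.

0.242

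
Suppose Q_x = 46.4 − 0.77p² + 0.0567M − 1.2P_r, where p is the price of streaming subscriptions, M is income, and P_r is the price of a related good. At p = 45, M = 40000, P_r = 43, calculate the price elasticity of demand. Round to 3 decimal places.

-4.433

Evaluating quantity at (p, M, P_r) gives Q_x = 46.4 − 0.77(45)² + 0.0567(40000) − 1.2(43) = 46.4 − 1559.25 + 2268 − 51.6 = 703.55.
∂Q_x/∂p = −2·0.77·p = -69.3, so E_p = -69.3·(45/703.55) ≈ -4.433.
|E_p| > 1: demand is elastic.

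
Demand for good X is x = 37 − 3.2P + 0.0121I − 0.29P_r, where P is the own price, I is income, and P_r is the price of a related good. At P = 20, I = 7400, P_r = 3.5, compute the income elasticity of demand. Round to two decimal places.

First evaluate x: 37 − 3.2(20) + 0.0121(7400) − 0.29(3.5) = 37 − 64 + 89.54 − 1.015 = 61.525.
∂x/∂I = +0.0121, so E_I = 0.0121·(7400/61.525) ≈ 1.46.
E_I > 1: normal good (luxury).

1.46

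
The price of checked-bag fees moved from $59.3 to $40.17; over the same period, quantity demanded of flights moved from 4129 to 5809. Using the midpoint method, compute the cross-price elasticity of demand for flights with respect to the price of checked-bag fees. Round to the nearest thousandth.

%ΔQ_x = (5809 − 4129)/[(4129+5809)/2] = 1680/4969 ≈ 0.3381.
%ΔP_y = (40.17 − 59.3)/[(59.3+40.17)/2] ≈ -0.3846.
E_xy = 0.3381/-0.3846 ≈ -0.879.
E_xy < 0, so flights and checked-bag fees are complements.

-0.879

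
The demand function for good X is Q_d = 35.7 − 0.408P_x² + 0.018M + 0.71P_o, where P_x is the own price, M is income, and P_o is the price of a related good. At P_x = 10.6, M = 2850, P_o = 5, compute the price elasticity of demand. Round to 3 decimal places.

-2.051

Q_d = 35.7 − 0.408(10.6)² + 0.018(2850) + 0.71(5) = 35.7 − 45.8429 + 51.3 + 3.55 = 44.7071.
∂Q_d/∂P_x = −2·0.408·P_x = -8.6496, so E_p = -8.6496·(10.6/44.7071) ≈ -2.051.
|E_p| > 1: demand is elastic.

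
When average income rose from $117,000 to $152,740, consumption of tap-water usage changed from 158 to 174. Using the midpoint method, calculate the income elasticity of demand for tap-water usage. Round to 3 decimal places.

0.364

%ΔQ = (174 − 158)/[(158+174)/2] = 16/166 ≈ 0.0964.
%ΔY = (152,740 − 117,000)/[(117,000+152,740)/2] = 35740/134870 ≈ 0.2650.
E_I = %ΔQ/%ΔY ≈ 0.364.
E_I ∈ (0,1): normal good (necessity).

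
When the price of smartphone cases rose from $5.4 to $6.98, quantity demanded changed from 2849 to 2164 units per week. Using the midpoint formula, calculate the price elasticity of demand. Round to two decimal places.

%Δq = (2164 − 2849)/[(2849 + 2164)/2] = -685/2506.5 ≈ -0.2733.
%ΔP = (6.98 − 5.4)/[(5.4 + 6.98)/2] = 1.58/6.19 ≈ 0.2553.
Arc elasticity E = %Δq/%ΔP ≈ -0.2733/0.2553 ≈ -1.07.
|E| > 1: demand is elastic over this range.

-1.07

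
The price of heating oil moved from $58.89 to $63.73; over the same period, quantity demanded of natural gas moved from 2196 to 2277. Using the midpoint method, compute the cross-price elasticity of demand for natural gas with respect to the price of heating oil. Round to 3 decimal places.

%ΔQ_x = (2277 − 2196)/[(2196+2277)/2] = 81/2236.5 ≈ 0.0362.
%ΔP_y = (63.73 − 58.89)/[(58.89+63.73)/2] ≈ 0.0789.
E_xy = 0.0362/0.0789 ≈ 0.459.
E_xy > 0, so natural gas and heating oil are substitutes.

0.459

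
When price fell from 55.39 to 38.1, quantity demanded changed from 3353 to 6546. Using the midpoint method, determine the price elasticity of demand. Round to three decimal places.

-1.744

%ΔQ = (6546 − 3353)/[(3353 + 6546)/2] = 3193/4949.5 ≈ 0.6451.
%ΔP = (38.1 − 55.39)/[(55.39 + 38.1)/2] = -17.29/46.745 ≈ -0.3699.
Arc elasticity E = %ΔQ/%ΔP ≈ 0.6451/-0.3699 ≈ -1.744.
|E| > 1: demand is elastic over this range.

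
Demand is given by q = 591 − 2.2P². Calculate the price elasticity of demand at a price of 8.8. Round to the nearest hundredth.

At P = 8.8, q = 420.632.
dq/dP = −2·2.2·P = −38.72.
Point elasticity E = (dq/dP)·(P/q) = -38.72 × 8.8/420.632 ≈ -0.81.
|E| < 1, so demand is inelastic at this price.

-0.81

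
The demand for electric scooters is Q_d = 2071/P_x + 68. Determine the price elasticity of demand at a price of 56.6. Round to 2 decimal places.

At P_x = 56.6, Q_d = 104.5901.
dQ_d/dP_x = −2071/P_x² = −0.6465.
Point elasticity E = (dQ_d/dP_x)·(P_x/Q_d) = -0.6465 × 56.6/104.5901 ≈ -0.35.
|E| < 1, so demand is inelastic at this price.

-0.35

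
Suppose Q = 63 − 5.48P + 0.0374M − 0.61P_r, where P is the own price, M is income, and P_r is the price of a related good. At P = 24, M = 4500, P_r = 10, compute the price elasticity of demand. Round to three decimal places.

Evaluating quantity at (P, M, P_r) gives Q = 63 − 5.48(24) + 0.0374(4500) − 0.61(10) = 63 − 131.52 + 168.3 − 6.1 = 93.68.
∂Q/∂P = −5.48, so E_p = (−5.48)·(24/93.68) ≈ -1.404.
|E_p| > 1: demand is elastic.

-1.404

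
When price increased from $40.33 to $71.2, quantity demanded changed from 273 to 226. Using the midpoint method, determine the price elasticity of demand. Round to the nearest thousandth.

-0.340

%ΔQ = (226 − 273)/[(273 + 226)/2] = -47/249.5 ≈ -0.1884.
%Δp = (71.2 − 40.33)/[(40.33 + 71.2)/2] = 30.87/55.765 ≈ 0.5536.
Arc elasticity E = %ΔQ/%Δp ≈ -0.1884/0.5536 ≈ -0.340.
|E| < 1: demand is inelastic over this range.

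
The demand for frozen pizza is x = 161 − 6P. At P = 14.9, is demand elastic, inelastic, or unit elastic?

At P = 14.9, x = 71.6.
dx/dP = −6.
Point elasticity E = (dx/dP)·(P/x) = -6 × 14.9/71.6 ≈ -1.249.
|E| ≈ 1.249 > 1, so demand is elastic.

elastic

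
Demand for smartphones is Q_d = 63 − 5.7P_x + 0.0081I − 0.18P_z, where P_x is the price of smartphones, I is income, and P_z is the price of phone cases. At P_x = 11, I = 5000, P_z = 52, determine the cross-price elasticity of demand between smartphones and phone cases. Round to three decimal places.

-0.298

Q_d = 63 − 5.7(11) + 0.0081(5000) − 0.18(52) = 63 − 62.7 + 40.5 − 9.36 = 31.44.
∂Q_d/∂P_z = −0.18, so E_xy = -0.18·(52/31.44) ≈ -0.298.
E_xy < 0: the goods are complements.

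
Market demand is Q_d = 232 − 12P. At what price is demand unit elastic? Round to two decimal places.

9.67

For linear demand Q_d = a − bP, E = −bP/(a − bP). |E| = 1 ⇒ bP = a − bP ⇒ P = a/(2b).
P = 232/(2·12) ≈ 9.67.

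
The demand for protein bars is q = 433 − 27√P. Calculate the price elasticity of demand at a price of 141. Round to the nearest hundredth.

At P = 141, q = 112.3928.
dq/dP = −27/(2√P) = −27/(2·11.8743).
Point elasticity E = (dq/dP)·(P/q) = -1.1369 × 141/112.3928 ≈ -1.43.
|E| > 1, so demand is elastic at this price.

-1.43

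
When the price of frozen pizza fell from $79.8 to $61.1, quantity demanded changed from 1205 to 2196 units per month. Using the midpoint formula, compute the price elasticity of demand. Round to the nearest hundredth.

%ΔQ = (2196 − 1205)/[(1205 + 2196)/2] = 991/1700.5 ≈ 0.5828.
%Δp = (61.1 − 79.8)/[(79.8 + 61.1)/2] = -18.7/70.45 ≈ -0.2654.
Arc elasticity E = %ΔQ/%Δp ≈ 0.5828/-0.2654 ≈ -2.20.
|E| > 1: demand is elastic over this range.

-2.20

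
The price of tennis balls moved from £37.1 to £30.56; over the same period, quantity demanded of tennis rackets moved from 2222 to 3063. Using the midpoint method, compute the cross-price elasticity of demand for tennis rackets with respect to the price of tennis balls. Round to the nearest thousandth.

%ΔQ_x = (3063 − 2222)/[(2222+3063)/2] = 841/2642.5 ≈ 0.3183.
%ΔP_y = (30.56 − 37.1)/[(37.1+30.56)/2] ≈ -0.1933.
E_xy = 0.3183/-0.1933 ≈ -1.646.
E_xy < 0, so tennis rackets and tennis balls are complements.

-1.646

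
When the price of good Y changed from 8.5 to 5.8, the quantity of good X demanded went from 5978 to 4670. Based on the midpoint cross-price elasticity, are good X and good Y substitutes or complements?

%ΔQ_x = (4670 − 5978)/[(5978+4670)/2] = -1308/5324 ≈ -0.2457.
%ΔP_y = (5.8 − 8.5)/[(8.5+5.8)/2] ≈ -0.3776.
E_xy = -0.2457/-0.3776 ≈ 0.651.
E_xy > 0, so the goods are substitutes.

substitutes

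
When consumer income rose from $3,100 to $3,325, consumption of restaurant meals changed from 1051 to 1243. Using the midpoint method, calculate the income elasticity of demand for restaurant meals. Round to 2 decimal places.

%ΔQ = (1243 − 1051)/[(1051+1243)/2] = 192/1147 ≈ 0.1674.
%ΔI = (3,325 − 3,100)/[(3,100+3,325)/2] = 225/3212.5 ≈ 0.0700.
E_I = %ΔQ/%ΔI ≈ 2.39.
E_I > 1: normal good (luxury).

2.39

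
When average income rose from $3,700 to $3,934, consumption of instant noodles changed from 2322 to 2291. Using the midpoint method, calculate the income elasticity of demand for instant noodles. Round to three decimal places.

%ΔQ = (2291 − 2322)/[(2322+2291)/2] = -31/2306.5 ≈ -0.0134.
%ΔM = (3,934 − 3,700)/[(3,700+3,934)/2] = 234/3817 ≈ 0.0613.
E_I = %ΔQ/%ΔM ≈ -0.219.
E_I < 0: inferior good.

-0.219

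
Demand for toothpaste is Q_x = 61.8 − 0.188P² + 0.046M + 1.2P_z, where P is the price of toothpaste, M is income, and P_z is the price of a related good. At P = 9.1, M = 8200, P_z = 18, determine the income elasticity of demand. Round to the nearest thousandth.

At the given point, Q_x = 61.8 − 0.188(9.1)² + 0.046(8200) + 1.2(18) = 61.8 − 15.5683 + 377.2 + 21.6 = 445.0317.
∂Q_x/∂M = +0.046, so E_I = 0.046·(8200/445.0317) ≈ 0.848.
E_I ∈ (0,1): normal good (necessity).

0.848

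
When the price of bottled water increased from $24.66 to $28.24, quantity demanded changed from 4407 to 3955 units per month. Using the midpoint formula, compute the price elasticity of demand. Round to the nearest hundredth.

-0.80

%Δq = (3955 − 4407)/[(4407 + 3955)/2] = -452/4181 ≈ -0.1081.
%Δp = (28.24 − 24.66)/[(24.66 + 28.24)/2] = 3.58/26.45 ≈ 0.1353.
Arc elasticity E = %Δq/%Δp ≈ -0.1081/0.1353 ≈ -0.80.
|E| < 1: demand is inelastic over this range.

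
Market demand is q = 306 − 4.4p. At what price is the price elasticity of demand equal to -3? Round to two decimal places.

Set −bp/(a − bp) = −3 ⇒ bp = 3(a − bp) ⇒ bp(1+3) = 3·a.
p = 3·306/(4.4·4) ≈ 52.16.

52.16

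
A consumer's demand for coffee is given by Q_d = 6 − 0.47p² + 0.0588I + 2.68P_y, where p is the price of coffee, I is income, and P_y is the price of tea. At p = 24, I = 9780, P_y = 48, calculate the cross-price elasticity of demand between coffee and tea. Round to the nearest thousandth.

Evaluating quantity at (p, I, P_y) gives Q_d = 6 − 0.47(24)² + 0.0588(9780) + 2.68(48) = 6 − 270.72 + 575.064 + 128.64 = 438.984.
∂Q_d/∂P_y = +2.68, so E_xy = 2.68·(48/438.984) ≈ 0.293.
E_xy > 0: the goods are substitutes.

0.293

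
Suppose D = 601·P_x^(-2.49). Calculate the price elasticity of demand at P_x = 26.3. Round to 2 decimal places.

-2.49

For a Cobb–Douglas (constant-elasticity) form D = A·P_x^α·…, the elasticity with respect to P_x equals the exponent α at every point.
Here the exponent on P_x is -2.49, so the price elasticity of demand is -2.49.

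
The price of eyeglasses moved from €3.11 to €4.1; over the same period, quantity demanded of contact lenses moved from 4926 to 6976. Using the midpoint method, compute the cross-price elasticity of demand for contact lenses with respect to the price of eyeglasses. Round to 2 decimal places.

1.25

%ΔQ_x = (6976 − 4926)/[(4926+6976)/2] = 2050/5951 ≈ 0.3445.
%ΔP_y = (4.1 − 3.11)/[(3.11+4.1)/2] ≈ 0.2746.
E_xy = 0.3445/0.2746 ≈ 1.25.
E_xy > 0, so contact lenses and eyeglasses are substitutes.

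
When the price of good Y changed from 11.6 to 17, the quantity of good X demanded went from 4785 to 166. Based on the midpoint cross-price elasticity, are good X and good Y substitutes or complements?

%ΔQ_x = (166 − 4785)/[(4785+166)/2] = -4619/2475.5 ≈ -1.8659.
%ΔP_y = (17 − 11.6)/[(11.6+17)/2] ≈ 0.3776.
E_xy = -1.8659/0.3776 ≈ -4.941.
E_xy < 0, so the goods are complements.

complements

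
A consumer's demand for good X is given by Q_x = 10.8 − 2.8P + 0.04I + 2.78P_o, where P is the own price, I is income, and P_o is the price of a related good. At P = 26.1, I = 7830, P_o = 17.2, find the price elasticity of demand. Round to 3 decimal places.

-0.245

Evaluating quantity at (P, I, P_o) gives Q_x = 10.8 − 2.8(26.1) + 0.04(7830) + 2.78(17.2) = 10.8 − 73.08 + 313.2 + 47.816 = 298.736.
∂Q_x/∂P = −2.8, so E_p = (−2.8)·(26.1/298.736) ≈ -0.245.
|E_p| < 1: demand is inelastic.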